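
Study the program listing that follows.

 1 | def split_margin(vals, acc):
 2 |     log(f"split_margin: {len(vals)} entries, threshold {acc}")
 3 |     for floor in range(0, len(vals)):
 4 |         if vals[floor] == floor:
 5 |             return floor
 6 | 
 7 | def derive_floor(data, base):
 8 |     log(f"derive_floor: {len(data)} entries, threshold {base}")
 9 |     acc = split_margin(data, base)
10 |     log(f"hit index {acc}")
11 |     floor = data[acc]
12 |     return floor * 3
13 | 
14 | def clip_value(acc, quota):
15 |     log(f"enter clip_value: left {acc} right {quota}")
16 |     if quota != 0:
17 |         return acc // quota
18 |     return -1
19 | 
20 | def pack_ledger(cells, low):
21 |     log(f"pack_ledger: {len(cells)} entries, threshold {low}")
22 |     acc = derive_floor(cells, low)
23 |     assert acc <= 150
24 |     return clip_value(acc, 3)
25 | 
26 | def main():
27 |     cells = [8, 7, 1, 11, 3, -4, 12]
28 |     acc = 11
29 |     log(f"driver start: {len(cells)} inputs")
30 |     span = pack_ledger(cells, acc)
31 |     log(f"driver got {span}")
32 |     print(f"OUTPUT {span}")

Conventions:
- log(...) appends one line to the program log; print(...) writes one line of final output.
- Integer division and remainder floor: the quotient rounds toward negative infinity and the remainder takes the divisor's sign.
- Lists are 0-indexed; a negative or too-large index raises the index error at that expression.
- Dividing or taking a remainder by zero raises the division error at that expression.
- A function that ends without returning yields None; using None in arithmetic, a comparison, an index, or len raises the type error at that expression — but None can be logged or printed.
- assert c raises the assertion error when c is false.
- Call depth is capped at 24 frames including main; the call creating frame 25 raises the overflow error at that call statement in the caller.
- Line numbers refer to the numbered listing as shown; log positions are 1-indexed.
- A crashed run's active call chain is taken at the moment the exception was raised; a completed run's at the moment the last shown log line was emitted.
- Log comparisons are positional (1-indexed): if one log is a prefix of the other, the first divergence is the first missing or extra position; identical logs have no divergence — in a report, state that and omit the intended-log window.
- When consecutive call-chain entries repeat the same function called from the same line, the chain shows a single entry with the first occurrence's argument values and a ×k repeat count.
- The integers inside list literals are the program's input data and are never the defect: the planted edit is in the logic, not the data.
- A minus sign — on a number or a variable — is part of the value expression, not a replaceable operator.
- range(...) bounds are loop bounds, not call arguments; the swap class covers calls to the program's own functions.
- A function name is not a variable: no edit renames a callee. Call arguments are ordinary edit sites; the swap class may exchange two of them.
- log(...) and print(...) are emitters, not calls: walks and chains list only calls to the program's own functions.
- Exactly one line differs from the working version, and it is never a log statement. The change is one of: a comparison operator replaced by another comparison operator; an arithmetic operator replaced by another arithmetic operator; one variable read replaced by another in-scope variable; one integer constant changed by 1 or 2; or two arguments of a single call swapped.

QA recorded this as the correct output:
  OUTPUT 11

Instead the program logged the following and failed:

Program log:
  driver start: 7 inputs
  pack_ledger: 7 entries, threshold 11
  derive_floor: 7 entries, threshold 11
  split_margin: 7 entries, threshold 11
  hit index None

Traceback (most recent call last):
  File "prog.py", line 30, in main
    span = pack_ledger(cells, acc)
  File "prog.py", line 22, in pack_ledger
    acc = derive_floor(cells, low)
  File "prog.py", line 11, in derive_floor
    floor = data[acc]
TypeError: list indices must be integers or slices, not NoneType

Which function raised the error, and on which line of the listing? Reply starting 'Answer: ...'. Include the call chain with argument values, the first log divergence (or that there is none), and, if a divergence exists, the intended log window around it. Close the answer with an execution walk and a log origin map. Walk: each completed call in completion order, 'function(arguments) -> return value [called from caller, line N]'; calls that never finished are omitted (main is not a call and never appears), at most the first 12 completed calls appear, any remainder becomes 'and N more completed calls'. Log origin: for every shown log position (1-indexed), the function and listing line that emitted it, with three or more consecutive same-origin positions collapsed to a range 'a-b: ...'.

Answer: the error was raised in derive_floor, line 11.
Key observation: At log position 5 the runs split — shown 'hit index None', but the working version logs 'hit index 3'.
Call chain: main -> pack_ledger([8, 7, 1, 11, 3, -4, 12], 11) (called at line 30) -> derive_floor([8, 7, 1, 11, 3, -4, 12], 11) (called at line 22).
First divergence: position 5 — shown 'hit index None', intended 'hit index 3'.
Intended log window:
  3: derive_floor: 7 entries, threshold 11
  4: split_margin: 7 entries, threshold 11
  5: hit index 3
  6: enter clip_value: left 33 right 3
Execution walk:
  split_margin([8, 7, 1, 11, 3, -4, 12], 11) -> None  [called from derive_floor, line 9]
Log origin:
  1: logged in main at line 29
  2: logged in pack_ledger at line 21
  3: logged in derive_floor at line 8
  4: logged in split_margin at line 2
  5: logged in derive_floor at line 10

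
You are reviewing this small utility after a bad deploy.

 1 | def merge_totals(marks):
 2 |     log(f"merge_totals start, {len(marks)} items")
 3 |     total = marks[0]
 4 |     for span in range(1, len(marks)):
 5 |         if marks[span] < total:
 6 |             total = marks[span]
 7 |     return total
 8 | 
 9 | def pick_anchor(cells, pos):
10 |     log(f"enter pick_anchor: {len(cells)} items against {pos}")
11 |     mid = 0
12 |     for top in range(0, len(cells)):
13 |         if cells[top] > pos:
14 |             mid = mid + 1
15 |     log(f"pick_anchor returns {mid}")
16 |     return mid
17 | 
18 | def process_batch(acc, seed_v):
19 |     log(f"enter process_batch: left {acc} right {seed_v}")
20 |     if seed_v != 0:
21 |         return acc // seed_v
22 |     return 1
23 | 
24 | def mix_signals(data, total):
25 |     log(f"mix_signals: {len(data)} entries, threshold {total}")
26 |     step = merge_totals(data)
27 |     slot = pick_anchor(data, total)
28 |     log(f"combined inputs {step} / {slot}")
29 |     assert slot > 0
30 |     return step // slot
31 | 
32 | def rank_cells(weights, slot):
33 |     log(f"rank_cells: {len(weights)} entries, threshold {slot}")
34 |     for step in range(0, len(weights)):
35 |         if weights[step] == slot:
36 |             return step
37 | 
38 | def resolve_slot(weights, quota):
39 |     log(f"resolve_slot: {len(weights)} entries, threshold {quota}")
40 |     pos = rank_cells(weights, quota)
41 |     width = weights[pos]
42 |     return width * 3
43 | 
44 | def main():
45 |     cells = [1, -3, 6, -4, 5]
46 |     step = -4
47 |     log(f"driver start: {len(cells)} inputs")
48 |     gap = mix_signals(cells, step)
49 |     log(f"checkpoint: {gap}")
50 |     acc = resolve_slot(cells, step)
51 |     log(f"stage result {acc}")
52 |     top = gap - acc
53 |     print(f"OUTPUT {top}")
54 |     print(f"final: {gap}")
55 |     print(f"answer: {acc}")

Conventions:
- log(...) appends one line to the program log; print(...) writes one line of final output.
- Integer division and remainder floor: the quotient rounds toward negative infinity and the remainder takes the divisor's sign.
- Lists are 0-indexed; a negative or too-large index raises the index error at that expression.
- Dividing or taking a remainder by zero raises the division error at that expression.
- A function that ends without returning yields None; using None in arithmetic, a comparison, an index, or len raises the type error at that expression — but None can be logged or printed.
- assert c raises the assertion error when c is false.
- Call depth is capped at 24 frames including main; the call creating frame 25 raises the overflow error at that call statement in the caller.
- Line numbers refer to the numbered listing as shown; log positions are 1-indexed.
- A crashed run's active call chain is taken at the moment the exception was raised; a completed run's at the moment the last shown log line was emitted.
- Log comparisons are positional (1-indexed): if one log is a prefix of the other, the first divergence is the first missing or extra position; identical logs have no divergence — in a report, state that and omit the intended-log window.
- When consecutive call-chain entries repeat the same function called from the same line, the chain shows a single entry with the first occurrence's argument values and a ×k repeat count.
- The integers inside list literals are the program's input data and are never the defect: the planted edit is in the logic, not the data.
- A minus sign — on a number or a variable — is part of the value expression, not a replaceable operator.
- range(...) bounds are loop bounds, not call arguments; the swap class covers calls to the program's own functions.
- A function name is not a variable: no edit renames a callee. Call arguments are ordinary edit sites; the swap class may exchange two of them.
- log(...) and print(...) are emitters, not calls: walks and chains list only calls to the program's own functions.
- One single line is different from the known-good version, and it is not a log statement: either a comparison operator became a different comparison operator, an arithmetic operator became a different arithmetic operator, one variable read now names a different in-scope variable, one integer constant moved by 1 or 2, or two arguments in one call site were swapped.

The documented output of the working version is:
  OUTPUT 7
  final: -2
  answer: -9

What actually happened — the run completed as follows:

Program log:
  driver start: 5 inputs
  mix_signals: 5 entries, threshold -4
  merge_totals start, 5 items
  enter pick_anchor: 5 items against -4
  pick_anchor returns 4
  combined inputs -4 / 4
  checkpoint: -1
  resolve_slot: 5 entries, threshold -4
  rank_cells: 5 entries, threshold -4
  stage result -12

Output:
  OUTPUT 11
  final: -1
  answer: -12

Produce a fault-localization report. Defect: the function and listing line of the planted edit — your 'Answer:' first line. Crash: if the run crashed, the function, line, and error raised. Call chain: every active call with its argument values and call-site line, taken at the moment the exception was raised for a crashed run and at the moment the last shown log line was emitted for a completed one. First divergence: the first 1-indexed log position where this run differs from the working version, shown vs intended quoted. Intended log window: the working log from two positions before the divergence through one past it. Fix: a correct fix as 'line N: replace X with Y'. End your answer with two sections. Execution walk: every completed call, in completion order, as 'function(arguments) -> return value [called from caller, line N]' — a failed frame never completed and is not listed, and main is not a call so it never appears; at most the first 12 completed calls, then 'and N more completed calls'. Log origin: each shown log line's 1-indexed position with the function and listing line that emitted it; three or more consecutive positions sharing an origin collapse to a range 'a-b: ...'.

Answer: the defect is in main at line 46.
The tell: Position 2 is the first bad log line: 'mix_signals: 5 entries, threshold -4' should read 'mix_signals: 5 entries, threshold -3'.
Call chain: main.
First divergence: position 2 — the shown line 'mix_signals: 5 entries, threshold -4' should read 'mix_signals: 5 entries, threshold -3'.
Intended log window:
  1: driver start: 5 inputs
  2: mix_signals: 5 entries, threshold -3
  3: merge_totals start, 5 items
Execution walk:
  merge_totals([1, -3, 6, -4, 5]) -> -4  [called from mix_signals, line 26]
  pick_anchor([1, -3, 6, -4, 5], -4) -> 4  [called from mix_signals, line 27]
  mix_signals([1, -3, 6, -4, 5], -4) -> -1  [called from main, line 48]
  rank_cells([1, -3, 6, -4, 5], -4) -> 3  [called from resolve_slot, line 40]
  resolve_slot([1, -3, 6, -4, 5], -4) -> -12  [called from main, line 50]
Origin of each log line:
  1: logged in main at line 47
  2: logged in mix_signals at line 25
  3: logged in merge_totals at line 2
  4: logged in pick_anchor at line 10
  5: logged in pick_anchor at line 15
  6: logged in mix_signals at line 28
  7: logged in main at line 49
  8: logged in resolve_slot at line 39
  9: logged in rank_cells at line 33
  10: logged in main at line 51
A correct fix: line 46: replace `-4` with `-3`.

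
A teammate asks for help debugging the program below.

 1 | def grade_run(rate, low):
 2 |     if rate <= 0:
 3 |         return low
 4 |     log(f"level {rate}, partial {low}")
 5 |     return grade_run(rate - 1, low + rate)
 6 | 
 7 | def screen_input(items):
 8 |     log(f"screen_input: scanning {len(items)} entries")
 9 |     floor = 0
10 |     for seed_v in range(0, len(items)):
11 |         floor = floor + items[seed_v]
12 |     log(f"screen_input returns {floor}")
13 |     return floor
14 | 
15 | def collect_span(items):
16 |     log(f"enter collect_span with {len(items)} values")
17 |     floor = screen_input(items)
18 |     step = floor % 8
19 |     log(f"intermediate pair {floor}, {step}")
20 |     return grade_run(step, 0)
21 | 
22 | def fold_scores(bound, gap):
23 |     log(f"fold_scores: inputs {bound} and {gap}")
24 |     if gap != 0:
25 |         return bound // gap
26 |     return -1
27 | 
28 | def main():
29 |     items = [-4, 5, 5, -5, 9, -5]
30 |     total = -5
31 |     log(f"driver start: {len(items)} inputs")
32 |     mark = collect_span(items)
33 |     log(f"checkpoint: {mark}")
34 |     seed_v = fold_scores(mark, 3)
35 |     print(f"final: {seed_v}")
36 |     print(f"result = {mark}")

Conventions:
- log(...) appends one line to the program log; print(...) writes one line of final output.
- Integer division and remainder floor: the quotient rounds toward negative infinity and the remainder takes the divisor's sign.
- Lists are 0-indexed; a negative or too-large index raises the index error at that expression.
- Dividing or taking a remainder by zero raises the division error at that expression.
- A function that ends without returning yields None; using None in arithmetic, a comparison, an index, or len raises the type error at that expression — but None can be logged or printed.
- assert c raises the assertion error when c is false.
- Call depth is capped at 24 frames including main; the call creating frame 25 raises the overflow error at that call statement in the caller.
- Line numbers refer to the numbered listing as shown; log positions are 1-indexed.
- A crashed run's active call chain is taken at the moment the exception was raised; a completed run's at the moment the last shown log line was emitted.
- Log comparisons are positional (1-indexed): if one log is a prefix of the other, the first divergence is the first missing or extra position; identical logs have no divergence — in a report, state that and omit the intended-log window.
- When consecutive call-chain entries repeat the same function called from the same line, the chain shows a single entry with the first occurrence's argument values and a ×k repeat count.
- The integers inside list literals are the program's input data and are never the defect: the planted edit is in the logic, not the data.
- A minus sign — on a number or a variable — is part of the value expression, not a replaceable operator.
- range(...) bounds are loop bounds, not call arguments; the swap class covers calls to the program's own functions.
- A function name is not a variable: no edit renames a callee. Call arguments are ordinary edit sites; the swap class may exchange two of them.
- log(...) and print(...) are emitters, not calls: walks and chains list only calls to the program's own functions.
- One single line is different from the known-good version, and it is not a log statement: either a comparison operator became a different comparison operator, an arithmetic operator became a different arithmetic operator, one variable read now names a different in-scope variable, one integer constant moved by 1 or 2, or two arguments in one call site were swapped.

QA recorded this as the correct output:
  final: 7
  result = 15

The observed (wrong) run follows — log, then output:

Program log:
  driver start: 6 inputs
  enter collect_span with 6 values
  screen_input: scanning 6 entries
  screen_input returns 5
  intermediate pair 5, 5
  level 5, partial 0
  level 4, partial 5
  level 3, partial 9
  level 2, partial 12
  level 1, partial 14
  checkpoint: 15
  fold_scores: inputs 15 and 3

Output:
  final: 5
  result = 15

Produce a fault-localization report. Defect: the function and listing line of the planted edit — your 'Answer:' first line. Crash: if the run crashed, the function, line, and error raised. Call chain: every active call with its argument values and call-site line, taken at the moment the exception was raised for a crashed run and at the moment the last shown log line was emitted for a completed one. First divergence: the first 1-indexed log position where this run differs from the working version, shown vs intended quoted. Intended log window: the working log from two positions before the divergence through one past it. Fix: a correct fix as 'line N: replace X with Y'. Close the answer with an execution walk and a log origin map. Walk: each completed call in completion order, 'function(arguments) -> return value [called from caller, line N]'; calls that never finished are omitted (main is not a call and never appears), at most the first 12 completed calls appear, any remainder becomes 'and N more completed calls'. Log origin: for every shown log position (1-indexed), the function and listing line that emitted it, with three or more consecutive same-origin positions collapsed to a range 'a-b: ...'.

Answer: the defect is in main at line 34.
Core observation: The earliest visible damage is log position 12 — 'fold_scores: inputs 15 and 3' rather than the intended 'fold_scores: inputs 15 and 2'.
Call chain: main -> fold_scores(15, 3) (called at line 34).
First divergence: position 12 — shown 'fold_scores: inputs 15 and 3', intended 'fold_scores: inputs 15 and 2'.
Intended log window:
  10: level 1, partial 14
  11: checkpoint: 15
  12: fold_scores: inputs 15 and 2
Execution walk:
  screen_input([-4, 5, 5, -5, 9, -5]) -> 5  [called from collect_span, line 17]
  grade_run(0, 15) -> 15  [called from grade_run, line 5]
  grade_run(1, 14) -> 15  [called from grade_run, line 5]
  grade_run(2, 12) -> 15  [called from grade_run, line 5]
  grade_run(3, 9) -> 15  [called from grade_run, line 5]
  grade_run(4, 5) -> 15  [called from grade_run, line 5]
  grade_run(5, 0) -> 15  [called from collect_span, line 20]
  collect_span([-4, 5, 5, -5, 9, -5]) -> 15  [called from main, line 32]
  fold_scores(15, 3) -> 5  [called from main, line 34]
Log line origins:
  1: logged in main at line 31
  2: logged in collect_span at line 16
  3: logged in screen_input at line 8
  4: logged in screen_input at line 12
  5: logged in collect_span at line 19
  6-10: logged in grade_run at line 4
  11: logged in main at line 33
  12: logged in fold_scores at line 23
A correct fix: line 34: replace `3` with `2`.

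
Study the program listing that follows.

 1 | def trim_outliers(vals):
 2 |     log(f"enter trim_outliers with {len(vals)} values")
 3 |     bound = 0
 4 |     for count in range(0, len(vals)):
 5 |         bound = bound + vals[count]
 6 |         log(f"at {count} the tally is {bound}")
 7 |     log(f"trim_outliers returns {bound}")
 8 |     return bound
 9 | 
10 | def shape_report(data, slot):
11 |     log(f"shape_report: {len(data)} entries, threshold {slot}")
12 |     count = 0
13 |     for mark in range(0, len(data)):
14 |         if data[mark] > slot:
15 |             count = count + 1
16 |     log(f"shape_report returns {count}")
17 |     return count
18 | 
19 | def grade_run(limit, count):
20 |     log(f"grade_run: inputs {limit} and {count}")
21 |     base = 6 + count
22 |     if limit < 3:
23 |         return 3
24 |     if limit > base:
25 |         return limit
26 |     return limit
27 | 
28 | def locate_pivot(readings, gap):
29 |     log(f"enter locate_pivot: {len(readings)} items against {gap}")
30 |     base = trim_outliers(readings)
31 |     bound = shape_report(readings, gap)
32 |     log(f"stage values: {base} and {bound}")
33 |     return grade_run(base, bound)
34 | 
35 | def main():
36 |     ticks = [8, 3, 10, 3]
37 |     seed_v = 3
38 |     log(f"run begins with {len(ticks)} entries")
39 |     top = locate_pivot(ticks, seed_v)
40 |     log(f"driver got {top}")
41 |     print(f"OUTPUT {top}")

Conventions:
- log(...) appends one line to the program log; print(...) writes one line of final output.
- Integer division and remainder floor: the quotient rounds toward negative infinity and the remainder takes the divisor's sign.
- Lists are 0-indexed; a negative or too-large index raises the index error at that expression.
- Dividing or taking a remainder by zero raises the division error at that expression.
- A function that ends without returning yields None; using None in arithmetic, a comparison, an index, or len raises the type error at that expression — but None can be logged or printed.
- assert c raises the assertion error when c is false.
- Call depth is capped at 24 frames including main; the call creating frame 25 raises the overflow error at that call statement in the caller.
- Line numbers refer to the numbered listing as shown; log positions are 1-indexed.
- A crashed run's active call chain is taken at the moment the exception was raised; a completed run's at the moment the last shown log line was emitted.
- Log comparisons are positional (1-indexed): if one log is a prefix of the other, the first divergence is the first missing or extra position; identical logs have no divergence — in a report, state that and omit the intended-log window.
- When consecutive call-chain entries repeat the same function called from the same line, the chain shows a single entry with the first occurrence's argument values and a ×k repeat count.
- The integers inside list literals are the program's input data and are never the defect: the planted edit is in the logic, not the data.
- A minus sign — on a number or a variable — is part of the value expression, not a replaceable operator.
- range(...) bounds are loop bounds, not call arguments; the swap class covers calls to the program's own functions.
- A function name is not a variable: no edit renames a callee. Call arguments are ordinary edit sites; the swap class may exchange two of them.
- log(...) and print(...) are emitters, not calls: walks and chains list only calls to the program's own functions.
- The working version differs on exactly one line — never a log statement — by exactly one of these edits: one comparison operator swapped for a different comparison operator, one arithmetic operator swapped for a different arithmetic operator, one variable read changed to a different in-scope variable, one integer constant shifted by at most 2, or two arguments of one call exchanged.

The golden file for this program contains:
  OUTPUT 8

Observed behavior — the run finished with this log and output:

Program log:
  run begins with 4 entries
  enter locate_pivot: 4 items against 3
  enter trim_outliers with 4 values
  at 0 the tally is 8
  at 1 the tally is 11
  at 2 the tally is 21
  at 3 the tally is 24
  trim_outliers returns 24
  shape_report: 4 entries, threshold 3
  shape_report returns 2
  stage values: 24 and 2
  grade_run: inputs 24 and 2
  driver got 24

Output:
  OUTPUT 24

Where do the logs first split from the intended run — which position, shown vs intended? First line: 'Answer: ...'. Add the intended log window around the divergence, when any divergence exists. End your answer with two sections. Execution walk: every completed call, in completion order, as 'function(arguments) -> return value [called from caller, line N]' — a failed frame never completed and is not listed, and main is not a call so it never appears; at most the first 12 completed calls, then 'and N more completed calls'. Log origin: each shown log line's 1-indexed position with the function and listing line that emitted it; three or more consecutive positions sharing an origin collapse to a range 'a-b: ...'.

Answer: position 13; shown 'driver got 24' vs intended 'driver got 8'.
Intended log window:
  11: stage values: 24 and 2
  12: grade_run: inputs 24 and 2
  13: driver got 8
Execution walk:
  trim_outliers([8, 3, 10, 3]) -> 24  [called from locate_pivot, line 30]
  shape_report([8, 3, 10, 3], 3) -> 2  [called from locate_pivot, line 31]
  grade_run(24, 2) -> 24  [called from locate_pivot, line 33]
  locate_pivot([8, 3, 10, 3], 3) -> 24  [called from main, line 39]
Log origin:
  1: logged in main at line 38
  2: logged in locate_pivot at line 29
  3: logged in trim_outliers at line 2
  4-7: logged in trim_outliers at line 6
  8: logged in trim_outliers at line 7
  9: logged in shape_report at line 11
  10: logged in shape_report at line 16
  11: logged in locate_pivot at line 32
  12: logged in grade_run at line 20
  13: logged in main at line 40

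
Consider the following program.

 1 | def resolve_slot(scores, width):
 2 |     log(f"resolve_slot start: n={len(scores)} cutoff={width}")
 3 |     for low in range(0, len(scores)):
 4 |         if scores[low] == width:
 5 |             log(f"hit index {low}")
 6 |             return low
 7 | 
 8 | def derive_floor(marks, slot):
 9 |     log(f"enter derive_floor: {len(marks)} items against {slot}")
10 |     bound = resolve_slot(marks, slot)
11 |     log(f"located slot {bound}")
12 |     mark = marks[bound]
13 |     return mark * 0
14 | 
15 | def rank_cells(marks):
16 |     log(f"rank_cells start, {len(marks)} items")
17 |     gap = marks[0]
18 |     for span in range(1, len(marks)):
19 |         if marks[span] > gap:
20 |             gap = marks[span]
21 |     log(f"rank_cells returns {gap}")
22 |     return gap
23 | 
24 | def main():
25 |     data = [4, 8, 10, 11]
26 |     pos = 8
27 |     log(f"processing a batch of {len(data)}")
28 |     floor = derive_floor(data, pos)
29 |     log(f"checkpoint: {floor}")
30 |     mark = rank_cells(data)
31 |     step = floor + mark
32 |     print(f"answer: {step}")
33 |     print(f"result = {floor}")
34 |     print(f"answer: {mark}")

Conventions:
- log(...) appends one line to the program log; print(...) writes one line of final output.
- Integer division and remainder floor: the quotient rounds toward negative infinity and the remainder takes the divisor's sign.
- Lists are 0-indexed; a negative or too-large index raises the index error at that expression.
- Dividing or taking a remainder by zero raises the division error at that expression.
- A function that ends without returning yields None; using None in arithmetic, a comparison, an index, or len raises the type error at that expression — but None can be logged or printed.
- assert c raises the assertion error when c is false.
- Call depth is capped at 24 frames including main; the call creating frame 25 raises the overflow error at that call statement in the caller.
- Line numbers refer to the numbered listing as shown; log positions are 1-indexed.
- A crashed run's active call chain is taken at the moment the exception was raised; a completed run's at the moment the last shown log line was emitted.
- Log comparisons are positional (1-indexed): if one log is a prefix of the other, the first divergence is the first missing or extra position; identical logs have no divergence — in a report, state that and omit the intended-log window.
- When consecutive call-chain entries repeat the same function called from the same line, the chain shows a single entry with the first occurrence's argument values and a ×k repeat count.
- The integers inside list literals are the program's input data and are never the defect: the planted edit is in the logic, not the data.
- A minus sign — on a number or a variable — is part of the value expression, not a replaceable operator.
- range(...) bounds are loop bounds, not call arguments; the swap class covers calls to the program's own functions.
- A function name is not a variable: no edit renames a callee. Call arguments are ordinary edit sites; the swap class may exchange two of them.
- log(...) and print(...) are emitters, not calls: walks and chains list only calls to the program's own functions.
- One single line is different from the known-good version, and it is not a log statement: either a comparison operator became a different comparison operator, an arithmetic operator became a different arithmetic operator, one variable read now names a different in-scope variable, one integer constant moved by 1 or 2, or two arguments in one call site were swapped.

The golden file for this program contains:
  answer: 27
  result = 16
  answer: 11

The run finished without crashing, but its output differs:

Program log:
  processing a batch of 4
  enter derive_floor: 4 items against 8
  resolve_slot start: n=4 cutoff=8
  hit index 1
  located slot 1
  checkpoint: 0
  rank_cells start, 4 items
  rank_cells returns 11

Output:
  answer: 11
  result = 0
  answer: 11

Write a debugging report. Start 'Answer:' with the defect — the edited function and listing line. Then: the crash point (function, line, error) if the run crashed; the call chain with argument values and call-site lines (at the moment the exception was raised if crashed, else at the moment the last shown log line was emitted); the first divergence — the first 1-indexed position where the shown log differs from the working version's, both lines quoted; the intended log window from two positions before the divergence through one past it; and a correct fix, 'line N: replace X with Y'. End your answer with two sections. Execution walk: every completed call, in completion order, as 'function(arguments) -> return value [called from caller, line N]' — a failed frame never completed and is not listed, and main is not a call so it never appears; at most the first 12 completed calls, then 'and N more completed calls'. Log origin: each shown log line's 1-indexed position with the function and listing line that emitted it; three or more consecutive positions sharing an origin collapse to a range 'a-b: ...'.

Answer: the defect is in derive_floor at line 13.
Core observation: At log position 6 the runs split — shown 'checkpoint: 0', but the working version logs 'checkpoint: 16'.
Call chain: main -> rank_cells([4, 8, 10, 11]) (called at line 30).
First divergence: position 6 — the shown line 'checkpoint: 0' should read 'checkpoint: 16'.
Intended log window:
  4: hit index 1
  5: located slot 1
  6: checkpoint: 16
  7: rank_cells start, 4 items
Execution walk:
  resolve_slot([4, 8, 10, 11], 8) -> 1  [called from derive_floor, line 10]
  derive_floor([4, 8, 10, 11], 8) -> 0  [called from main, line 28]
  rank_cells([4, 8, 10, 11]) -> 11  [called from main, line 30]
Log origin:
  1: logged in main at line 27
  2: logged in derive_floor at line 9
  3: logged in resolve_slot at line 2
  4: logged in resolve_slot at line 5
  5: logged in derive_floor at line 11
  6: logged in main at line 29
  7: logged in rank_cells at line 16
  8: logged in rank_cells at line 21
A correct fix: line 13: replace `0` with `2`.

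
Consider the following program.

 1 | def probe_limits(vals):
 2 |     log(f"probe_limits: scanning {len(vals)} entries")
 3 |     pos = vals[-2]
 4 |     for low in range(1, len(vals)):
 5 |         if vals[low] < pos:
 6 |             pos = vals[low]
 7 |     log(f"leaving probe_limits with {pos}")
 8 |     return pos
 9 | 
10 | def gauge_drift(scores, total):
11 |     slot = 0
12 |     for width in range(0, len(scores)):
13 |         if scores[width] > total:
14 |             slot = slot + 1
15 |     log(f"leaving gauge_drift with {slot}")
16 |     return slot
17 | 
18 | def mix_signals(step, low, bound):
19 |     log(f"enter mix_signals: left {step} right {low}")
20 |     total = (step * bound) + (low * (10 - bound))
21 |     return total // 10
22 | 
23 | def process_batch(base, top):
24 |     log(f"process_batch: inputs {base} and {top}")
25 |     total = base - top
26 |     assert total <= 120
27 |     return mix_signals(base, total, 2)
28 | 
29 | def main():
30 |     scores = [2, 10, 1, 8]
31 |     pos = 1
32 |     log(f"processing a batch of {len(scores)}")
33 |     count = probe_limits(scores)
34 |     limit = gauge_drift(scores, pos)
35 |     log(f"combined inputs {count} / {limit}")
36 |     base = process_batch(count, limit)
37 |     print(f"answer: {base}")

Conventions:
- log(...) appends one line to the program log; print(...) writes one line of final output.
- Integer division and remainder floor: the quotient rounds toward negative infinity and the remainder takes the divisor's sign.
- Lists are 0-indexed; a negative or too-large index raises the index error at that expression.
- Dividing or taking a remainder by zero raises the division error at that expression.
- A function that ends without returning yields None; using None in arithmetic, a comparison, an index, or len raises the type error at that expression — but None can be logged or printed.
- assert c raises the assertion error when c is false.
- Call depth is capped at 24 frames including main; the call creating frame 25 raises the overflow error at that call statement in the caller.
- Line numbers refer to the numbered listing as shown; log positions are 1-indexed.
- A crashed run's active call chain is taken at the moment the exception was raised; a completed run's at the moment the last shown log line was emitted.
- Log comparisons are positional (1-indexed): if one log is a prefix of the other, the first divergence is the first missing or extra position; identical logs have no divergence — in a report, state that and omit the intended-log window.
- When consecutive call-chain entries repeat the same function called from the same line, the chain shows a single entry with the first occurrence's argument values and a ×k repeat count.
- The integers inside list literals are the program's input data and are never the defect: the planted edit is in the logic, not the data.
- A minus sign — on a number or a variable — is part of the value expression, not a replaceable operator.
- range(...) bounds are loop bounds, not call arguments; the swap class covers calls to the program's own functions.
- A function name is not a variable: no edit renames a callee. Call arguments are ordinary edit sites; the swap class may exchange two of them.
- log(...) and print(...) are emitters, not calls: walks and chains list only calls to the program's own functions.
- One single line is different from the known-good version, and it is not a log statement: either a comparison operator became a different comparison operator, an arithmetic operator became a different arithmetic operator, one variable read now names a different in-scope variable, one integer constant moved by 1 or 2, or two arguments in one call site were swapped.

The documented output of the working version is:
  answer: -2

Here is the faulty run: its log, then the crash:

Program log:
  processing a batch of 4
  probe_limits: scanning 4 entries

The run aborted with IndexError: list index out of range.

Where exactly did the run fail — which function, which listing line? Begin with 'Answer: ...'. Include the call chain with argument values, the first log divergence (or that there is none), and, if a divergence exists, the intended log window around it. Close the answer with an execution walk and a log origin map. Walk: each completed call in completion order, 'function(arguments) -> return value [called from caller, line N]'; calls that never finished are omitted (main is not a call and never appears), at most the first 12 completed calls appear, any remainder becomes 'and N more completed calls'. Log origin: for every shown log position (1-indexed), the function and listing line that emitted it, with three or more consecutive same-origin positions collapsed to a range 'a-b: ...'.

Answer: the error was raised in probe_limits, line 3.
Key observation: A complete run would log 'leaving probe_limits with 1' next, but this one stopped at 2 lines.
Call chain: main -> probe_limits([2, 10, 1, 8]) (called at line 33).
First divergence: position 3; the shown log stops at 2 lines while the working version next logs 'leaving probe_limits with 1'.
Intended log window:
  1: processing a batch of 4
  2: probe_limits: scanning 4 entries
  3: leaving probe_limits with 1
  4: leaving gauge_drift with 3
Execution walk:
  (no call completed)
Log origin:
  1 — main, line 32
  2 — probe_limits, line 2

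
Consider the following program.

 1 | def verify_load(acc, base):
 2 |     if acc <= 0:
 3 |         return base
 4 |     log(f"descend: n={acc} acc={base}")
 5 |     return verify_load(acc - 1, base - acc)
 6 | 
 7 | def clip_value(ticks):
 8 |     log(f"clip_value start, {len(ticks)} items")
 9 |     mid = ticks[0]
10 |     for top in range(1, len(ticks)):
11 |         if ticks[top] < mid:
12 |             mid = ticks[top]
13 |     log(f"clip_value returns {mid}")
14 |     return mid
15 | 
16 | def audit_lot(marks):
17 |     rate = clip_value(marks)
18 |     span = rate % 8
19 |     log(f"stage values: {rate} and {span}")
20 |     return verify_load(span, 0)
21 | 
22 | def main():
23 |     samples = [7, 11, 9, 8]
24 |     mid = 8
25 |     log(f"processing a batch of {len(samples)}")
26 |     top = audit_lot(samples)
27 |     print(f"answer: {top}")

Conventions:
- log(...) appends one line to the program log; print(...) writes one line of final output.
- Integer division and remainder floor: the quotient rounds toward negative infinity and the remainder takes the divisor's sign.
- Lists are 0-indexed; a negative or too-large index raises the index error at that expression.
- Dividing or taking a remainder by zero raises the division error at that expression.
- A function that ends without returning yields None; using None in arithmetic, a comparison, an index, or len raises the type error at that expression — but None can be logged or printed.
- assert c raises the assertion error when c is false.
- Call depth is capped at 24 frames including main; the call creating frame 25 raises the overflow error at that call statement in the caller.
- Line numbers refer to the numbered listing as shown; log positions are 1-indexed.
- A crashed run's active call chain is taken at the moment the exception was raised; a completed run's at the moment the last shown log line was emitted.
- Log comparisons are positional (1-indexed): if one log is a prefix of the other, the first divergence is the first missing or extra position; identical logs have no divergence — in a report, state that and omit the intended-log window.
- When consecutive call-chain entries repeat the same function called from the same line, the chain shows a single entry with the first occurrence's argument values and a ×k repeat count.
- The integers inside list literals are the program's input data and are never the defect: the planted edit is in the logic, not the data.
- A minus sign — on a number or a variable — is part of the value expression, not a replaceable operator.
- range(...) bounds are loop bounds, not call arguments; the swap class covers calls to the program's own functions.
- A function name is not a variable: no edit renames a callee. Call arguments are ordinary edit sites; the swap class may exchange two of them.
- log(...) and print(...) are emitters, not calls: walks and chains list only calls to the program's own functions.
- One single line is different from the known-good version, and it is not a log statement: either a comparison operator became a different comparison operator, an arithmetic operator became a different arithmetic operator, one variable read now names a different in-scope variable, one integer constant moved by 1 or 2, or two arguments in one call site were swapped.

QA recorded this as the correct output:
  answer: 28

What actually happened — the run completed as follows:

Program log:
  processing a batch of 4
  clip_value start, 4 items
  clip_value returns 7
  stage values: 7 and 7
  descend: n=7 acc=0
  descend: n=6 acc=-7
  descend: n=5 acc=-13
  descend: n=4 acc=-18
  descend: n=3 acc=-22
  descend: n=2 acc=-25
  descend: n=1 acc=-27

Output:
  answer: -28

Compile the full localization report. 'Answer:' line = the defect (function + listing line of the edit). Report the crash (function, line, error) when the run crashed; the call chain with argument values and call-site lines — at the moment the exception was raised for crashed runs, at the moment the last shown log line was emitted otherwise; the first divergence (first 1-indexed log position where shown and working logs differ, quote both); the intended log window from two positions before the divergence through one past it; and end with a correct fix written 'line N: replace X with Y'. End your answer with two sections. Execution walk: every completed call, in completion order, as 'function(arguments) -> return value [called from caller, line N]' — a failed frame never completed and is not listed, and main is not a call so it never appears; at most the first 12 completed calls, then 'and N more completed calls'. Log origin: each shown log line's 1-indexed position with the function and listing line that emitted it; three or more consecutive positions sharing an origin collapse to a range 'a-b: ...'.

Answer: the defect is in verify_load at line 5.
Key fact: At log position 6 the runs split — shown 'descend: n=6 acc=-7', but the working version logs 'descend: n=6 acc=7'.
Call chain: main -> audit_lot([7, 11, 9, 8]) (called at line 26) -> verify_load(7, 0) (called at line 20) -> verify_load(6, -7) (called at line 5) ×6.
First divergence: position 6 — shown 'descend: n=6 acc=-7', intended 'descend: n=6 acc=7'.
Intended log window:
  4: stage values: 7 and 7
  5: descend: n=7 acc=0
  6: descend: n=6 acc=7
  7: descend: n=5 acc=13
Execution walk:
  clip_value([7, 11, 9, 8]) -> 7  [called from audit_lot, line 17]
  verify_load(0, -28) -> -28  [called from verify_load, line 5]
  verify_load(1, -27) -> -28  [called from verify_load, line 5]
  verify_load(2, -25) -> -28  [called from verify_load, line 5]
  verify_load(3, -22) -> -28  [called from verify_load, line 5]
  verify_load(4, -18) -> -28  [called from verify_load, line 5]
  verify_load(5, -13) -> -28  [called from verify_load, line 5]
  verify_load(6, -7) -> -28  [called from verify_load, line 5]
  verify_load(7, 0) -> -28  [called from audit_lot, line 20]
  audit_lot([7, 11, 9, 8]) -> -28  [called from main, line 26]
Log line origins:
  1 — main, line 25
  2 — clip_value, line 8
  3 — clip_value, line 13
  4 — audit_lot, line 19
  5-11 — verify_load, line 4
A correct fix: line 5: replace `base - acc` with `base + acc`.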